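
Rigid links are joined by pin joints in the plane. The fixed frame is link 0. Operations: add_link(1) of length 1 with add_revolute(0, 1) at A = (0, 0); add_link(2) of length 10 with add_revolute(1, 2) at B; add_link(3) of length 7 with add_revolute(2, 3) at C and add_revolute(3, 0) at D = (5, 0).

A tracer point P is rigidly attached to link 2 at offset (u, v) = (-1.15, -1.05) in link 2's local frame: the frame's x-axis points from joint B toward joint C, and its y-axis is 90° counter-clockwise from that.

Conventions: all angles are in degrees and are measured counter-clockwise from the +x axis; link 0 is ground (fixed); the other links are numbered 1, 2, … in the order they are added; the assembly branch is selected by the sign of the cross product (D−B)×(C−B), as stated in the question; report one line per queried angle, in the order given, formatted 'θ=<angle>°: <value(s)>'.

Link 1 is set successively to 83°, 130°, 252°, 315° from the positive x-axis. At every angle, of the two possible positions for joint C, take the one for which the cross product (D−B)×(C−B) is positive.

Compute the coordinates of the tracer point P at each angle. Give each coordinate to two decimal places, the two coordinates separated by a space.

A=(0,0), D=(5.00,0)
θ=83°: B = A + 1.00·(cos83°, sin83°) = (0.1219, 0.9925)
θ=83°: |BD| = 4.9781
θ=83°: circle(B,10.00) ∩ circle(D,7.00): a=7.6115, h=6.4858
θ=83°:   candidates: C₊=(8.8737,5.8305) cross=32.287; C₋=(6.2874,-6.8806) cross=-32.287
θ=83°:   branch + wants cross > 0 → take C=(8.8737,5.8305) (cross=32.287)
θ=83°: ex = (C−B)/|BC| = (0.8752,0.4838); ey = (-0.4838,0.8752)
θ=83°: P = B + -1.15·ex + -1.05·ey = (-0.3766,-0.4828)
θ=130°: B = A + 1.00·(cos130°, sin130°) = (-0.6428, 0.7660)
θ=130°: |BD| = 5.6945
θ=130°: circle(B,10.00) ∩ circle(D,7.00): a=7.3252, h=6.8074
θ=130°:   candidates: C₊=(7.5316,6.5262) cross=38.765; C₋=(5.7001,-6.9649) cross=-38.765
θ=130°:   branch + wants cross > 0 → take C=(7.5316,6.5262) (cross=38.765)
θ=130°: ex = (C−B)/|BC| = (0.8174,0.5760); ey = (-0.5760,0.8174)
θ=130°: P = B + -1.15·ex + -1.05·ey = (-0.9780,-0.7547)
θ=252°: B = A + 1.00·(cos252°, sin252°) = (-0.3090, -0.9511)
θ=252°: |BD| = 5.3935
θ=252°: circle(B,10.00) ∩ circle(D,7.00): a=7.4247, h=6.6988
θ=252°:   candidates: C₊=(5.8181,6.9520) cross=36.130; C₋=(8.1805,-6.2357) cross=-36.130
θ=252°:   branch + wants cross > 0 → take C=(5.8181,6.9520) (cross=36.130)
θ=252°: ex = (C−B)/|BC| = (0.6127,0.7903); ey = (-0.7903,0.6127)
θ=252°: P = B + -1.15·ex + -1.05·ey = (-0.1838,-2.5033)
θ=315°: B = A + 1.00·(cos315°, sin315°) = (0.7071, -0.7071)
θ=315°: |BD| = 4.3507
θ=315°: circle(B,10.00) ∩ circle(D,7.00): a=8.0364, h=5.9511
θ=315°:   candidates: C₊=(7.6695,6.4710) cross=25.892; C₋=(9.6039,-5.2730) cross=-25.892
θ=315°:   branch + wants cross > 0 → take C=(7.6695,6.4710) (cross=25.892)
θ=315°: ex = (C−B)/|BC| = (0.6962,0.7178); ey = (-0.7178,0.6962)
θ=315°: P = B + -1.15·ex + -1.05·ey = (0.6601,-2.2636)

θ=83°: -0.38 -0.48
θ=130°: -0.98 -0.75
θ=252°: -0.18 -2.50
θ=315°: 0.66 -2.26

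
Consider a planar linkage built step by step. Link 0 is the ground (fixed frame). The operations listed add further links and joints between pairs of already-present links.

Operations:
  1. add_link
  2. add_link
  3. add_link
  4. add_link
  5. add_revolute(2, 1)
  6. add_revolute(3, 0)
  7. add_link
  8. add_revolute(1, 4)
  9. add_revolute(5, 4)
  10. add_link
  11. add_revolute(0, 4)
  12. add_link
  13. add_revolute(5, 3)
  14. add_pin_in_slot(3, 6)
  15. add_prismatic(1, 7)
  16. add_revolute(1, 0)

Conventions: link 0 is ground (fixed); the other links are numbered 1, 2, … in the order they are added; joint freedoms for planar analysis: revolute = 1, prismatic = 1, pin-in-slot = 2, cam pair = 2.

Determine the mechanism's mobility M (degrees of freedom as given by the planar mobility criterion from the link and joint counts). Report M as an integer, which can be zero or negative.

ground; <1,0,0>
#1 <2,0,0>
#2 <3,0,0>
#3 <4,0,0>
#4 <5,0,0>
R:2↔1 J1 <5,1,0>
R:3↔0 J1 <5,2,0>
#5 <6,2,0>
R:1↔4 J1 <6,3,0>
R:5↔4 J1 <6,4,0>
#6 <7,4,0>
R:0↔4 J1 <7,5,0>
#7 <8,5,0>
R:5↔3 J1 <8,6,0>
PS:3↔6 J2 <8,6,1>
P:1↔7 J1 <8,7,1>
R:1↔0 J1 <8,8,1>
3×7 − 2×8 − 1×1 = 4

M = 4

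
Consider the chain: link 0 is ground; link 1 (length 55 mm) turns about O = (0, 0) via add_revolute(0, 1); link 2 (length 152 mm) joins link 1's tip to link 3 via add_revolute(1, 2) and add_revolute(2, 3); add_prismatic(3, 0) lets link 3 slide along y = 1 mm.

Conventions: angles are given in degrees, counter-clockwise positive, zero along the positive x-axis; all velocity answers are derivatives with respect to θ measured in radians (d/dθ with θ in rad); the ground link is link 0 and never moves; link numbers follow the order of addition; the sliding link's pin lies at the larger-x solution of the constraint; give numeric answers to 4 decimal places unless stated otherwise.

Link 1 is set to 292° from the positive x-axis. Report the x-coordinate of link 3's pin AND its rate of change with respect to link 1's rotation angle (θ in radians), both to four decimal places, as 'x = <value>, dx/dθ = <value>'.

geometry: r = 55 mm, L = 152 mm, e = 1 mm
crank pin P = (r cos θ, r sin θ) = (20.603363, -50.995112)
h = r sin θ − e = -50.995112 − 1 = -51.995112
x = r cos θ + √(L² − h²) = 20.603363 + 142.830348 = 163.433711
dx/dθ = −r sin θ − h·r cos θ/√(L² − h²) (θ in radians; h = -51.995112) = 58.495438

x = 163.4337, dx/dθ = 58.4954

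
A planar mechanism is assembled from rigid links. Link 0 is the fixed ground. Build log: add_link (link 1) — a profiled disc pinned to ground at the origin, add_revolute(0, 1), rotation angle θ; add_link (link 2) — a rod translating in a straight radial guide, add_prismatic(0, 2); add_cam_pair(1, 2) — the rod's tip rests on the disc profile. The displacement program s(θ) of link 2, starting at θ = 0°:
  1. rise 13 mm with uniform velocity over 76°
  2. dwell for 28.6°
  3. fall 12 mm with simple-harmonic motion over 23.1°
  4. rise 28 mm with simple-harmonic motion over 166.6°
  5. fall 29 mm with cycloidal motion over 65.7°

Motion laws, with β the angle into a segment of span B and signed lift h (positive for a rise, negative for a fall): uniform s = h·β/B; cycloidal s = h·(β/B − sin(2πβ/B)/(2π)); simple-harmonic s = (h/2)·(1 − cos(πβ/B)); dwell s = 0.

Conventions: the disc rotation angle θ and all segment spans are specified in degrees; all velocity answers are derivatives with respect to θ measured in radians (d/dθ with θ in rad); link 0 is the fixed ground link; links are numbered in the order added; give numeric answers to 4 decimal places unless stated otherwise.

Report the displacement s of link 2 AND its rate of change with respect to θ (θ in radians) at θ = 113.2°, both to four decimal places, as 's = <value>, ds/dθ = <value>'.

seg 1 [0°–76°] uniform, h=13: full span → s += 13 → s = 13.0000
seg 2 [76°–104.6°] dwell: s stays 13.0000
seg 3 [104.6°–127.7°] simple-harmonic, h=-12: θ=113.2° here. β=8.6, B=23.1. -12/2·(1 − cos(π·0.3723)) = -3.6569 → s = 9.3431
velocity in seg [104.6°–127.7°] (simple-harmonic), θ in radians: β = 8.6° = 0.1501 rad, B = 23.1° = 0.4032 rad; ds/dθ = (πh/(2B)) sin(πβ/B) = (π·(-12)/(2·0.4032)) sin(π·0.3723) = -43.040730 mm/rad

s = 9.3431, ds/dθ = -43.0407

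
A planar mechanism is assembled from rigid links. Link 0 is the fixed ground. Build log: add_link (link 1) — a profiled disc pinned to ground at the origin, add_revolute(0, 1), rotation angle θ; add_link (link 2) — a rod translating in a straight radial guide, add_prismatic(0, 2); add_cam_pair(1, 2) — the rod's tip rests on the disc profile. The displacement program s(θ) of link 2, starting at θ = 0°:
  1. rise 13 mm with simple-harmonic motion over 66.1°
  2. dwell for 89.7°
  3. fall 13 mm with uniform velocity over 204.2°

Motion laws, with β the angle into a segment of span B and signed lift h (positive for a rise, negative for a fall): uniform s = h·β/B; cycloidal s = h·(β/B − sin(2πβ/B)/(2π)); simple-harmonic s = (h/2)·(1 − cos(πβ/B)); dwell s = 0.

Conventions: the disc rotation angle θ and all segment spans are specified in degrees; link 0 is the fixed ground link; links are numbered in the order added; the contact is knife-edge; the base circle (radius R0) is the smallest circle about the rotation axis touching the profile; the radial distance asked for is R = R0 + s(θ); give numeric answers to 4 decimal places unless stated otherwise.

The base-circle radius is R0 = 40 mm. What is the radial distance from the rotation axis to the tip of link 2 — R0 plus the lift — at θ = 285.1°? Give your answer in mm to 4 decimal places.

seg 1 [0°–66.1°] simple-harmonic, h=13: full span → s += 13 → s = 13.0000
seg 2 [66.1°–155.8°] dwell: s stays 13.0000
seg 3 [155.8°–360°] uniform, h=-13: θ=285.1° here. β=129.3, B=204.2. -13·129.3/204.2 = -8.2316 → s = 4.7684
R = R0 + s = 40 + 4.7684 = 44.7684

44.7684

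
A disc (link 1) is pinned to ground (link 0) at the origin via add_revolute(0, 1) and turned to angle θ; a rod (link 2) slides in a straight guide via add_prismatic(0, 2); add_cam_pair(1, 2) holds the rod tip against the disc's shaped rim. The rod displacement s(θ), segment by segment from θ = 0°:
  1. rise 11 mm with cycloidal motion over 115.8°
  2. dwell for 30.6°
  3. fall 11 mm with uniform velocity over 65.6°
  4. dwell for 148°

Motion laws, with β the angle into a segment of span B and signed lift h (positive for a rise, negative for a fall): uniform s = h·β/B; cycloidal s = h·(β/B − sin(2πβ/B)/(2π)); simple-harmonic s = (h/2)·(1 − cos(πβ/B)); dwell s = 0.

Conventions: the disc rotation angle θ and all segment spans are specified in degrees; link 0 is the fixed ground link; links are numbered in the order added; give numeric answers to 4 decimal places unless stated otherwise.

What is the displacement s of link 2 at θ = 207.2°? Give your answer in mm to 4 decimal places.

segment 1 (0° to 115.8°, cycloidal, h = 11) is passed completely: s = 0.0000 + (11) = 11.0000
segment 2 (115.8° to 146.4°, dwell): s unchanged at 11.0000
θ = 207.2° falls in segment 3 (146.4° to 212°, uniform, h = -11): β = 207.2 − 146.4 = 60.8°, B = 65.6°; Δs = -11·60.8/65.6 = -10.1951; s = 11.0000 − 10.1951 = 0.8049

0.8049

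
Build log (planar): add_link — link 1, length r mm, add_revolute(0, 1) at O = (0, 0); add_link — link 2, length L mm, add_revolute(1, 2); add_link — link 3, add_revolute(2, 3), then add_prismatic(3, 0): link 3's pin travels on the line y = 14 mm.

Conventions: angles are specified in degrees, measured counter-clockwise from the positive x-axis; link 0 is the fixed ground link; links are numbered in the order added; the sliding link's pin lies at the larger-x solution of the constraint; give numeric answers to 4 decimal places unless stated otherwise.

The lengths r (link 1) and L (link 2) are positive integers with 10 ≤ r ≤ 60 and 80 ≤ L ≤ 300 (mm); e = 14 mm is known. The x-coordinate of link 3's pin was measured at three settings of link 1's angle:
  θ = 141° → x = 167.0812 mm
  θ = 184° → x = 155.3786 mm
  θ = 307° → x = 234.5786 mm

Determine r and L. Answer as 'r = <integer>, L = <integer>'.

constraint per measurement: (x − r cos θ)² + (r sin θ − e)² = L²
subtracting the θ₁ and θ₂ equations cancels the r² and L² terms:
r = (x₁² − x₂²) / (2[(x₁cos θ₁ + e sin θ₁) − (x₂cos θ₂ + e sin θ₂)]) = 54.0003 → r = 54
L² = (x₁ − r cos θ₁)² + (r sin θ₁ − e)² = 44100.0148 → L = 210.0000 → L = 210
check at θ₃=307°: x = 234.5786 (printed 234.5786) ✓

r = 54, L = 210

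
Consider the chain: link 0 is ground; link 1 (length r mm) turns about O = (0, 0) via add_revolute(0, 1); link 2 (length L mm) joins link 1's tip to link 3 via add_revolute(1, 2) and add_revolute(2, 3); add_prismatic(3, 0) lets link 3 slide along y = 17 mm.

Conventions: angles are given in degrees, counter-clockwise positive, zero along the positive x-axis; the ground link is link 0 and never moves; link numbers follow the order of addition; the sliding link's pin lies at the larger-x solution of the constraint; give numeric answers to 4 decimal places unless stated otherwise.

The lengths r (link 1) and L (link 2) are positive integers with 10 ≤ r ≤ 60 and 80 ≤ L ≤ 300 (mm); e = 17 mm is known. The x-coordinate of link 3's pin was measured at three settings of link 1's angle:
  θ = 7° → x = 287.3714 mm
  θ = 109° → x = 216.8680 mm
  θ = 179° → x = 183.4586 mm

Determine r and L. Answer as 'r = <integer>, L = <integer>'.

constraint per measurement: (x − r cos θ)² + (r sin θ − e)² = L²
subtracting the θ₁ and θ₂ equations cancels the r² and L² terms:
r = (x₁² − x₂²) / (2[(x₁cos θ₁ + e sin θ₁) − (x₂cos θ₂ + e sin θ₂)]) = 52.0000 → r = 52
L² = (x₁ − r cos θ₁)² + (r sin θ₁ − e)² = 55696.0013 → L = 236.0000 → L = 236
check at θ₃=179°: x = 183.4586 (printed 183.4586) ✓

r = 52, L = 236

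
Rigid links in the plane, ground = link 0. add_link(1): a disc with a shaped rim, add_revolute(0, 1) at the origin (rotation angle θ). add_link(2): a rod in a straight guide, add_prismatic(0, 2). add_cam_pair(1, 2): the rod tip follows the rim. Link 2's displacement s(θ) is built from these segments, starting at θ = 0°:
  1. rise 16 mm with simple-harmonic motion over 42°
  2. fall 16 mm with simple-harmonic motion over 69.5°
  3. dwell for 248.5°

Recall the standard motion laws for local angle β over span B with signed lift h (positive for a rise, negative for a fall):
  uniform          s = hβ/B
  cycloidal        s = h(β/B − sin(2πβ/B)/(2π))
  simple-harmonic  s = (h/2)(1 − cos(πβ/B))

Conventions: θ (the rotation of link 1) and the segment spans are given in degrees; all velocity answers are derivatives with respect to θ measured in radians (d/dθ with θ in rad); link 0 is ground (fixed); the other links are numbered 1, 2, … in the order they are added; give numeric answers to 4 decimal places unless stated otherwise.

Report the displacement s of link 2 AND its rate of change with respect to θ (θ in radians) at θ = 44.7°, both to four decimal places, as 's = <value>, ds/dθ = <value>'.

segment 1 (0° to 42°, simple-harmonic, h = 16) is passed completely: s = 0.0000 + (16) = 16.0000
θ = 44.7° falls in segment 2 (42° to 111.5°, simple-harmonic, h = -16): β = 44.7 − 42 = 2.7°, B = 69.5°; Δs = -16/2·(1 − cos(π·0.0388)) = -0.0595; s = 16.0000 − 0.0595 = 15.9405
velocity in seg [42°–111.5°] (simple-harmonic), θ in radians: β = 2.7° = 0.0471 rad, B = 69.5° = 1.2130 rad; ds/dθ = (πh/(2B)) sin(πβ/B) = (π·(-16)/(2·1.2130)) sin(π·0.0388) = -2.522480 mm/rad

s = 15.9405, ds/dθ = -2.5225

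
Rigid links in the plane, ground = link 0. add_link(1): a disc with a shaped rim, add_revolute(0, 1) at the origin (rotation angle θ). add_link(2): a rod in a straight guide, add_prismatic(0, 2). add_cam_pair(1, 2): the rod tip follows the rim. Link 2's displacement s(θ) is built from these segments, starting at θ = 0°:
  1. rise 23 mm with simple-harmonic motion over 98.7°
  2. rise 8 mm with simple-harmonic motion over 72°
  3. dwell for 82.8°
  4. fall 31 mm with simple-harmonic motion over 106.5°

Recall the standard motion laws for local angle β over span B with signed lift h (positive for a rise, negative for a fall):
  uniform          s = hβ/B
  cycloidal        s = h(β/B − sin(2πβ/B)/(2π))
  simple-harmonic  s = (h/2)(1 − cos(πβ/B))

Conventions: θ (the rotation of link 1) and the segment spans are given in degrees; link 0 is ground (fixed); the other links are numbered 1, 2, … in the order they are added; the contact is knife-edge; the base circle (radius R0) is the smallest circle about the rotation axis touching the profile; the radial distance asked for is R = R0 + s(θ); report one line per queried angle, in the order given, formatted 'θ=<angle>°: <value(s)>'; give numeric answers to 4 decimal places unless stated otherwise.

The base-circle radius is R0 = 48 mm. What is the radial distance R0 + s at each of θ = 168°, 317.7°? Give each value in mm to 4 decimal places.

segment 1 (0° to 98.7°, simple-harmonic, h = 23) is passed completely: s = 0.0000 + (23) = 23.0000
θ = 168° falls in segment 2 (98.7° to 170.7°, simple-harmonic, h = 8): β = 168 − 98.7 = 69.3°, B = 72°; Δs = 8/2·(1 − cos(π·0.9625)) = 7.9723; s = 23.0000 + 7.9723 = 30.9723
segment 2 (98.7° to 170.7°, simple-harmonic, h = 8) is passed completely: s = 23.0000 + (8) = 31.0000
segment 3 (170.7° to 253.5°, dwell): s unchanged at 31.0000
θ = 317.7° falls in segment 4 (253.5° to 360°, simple-harmonic, h = -31): β = 317.7 − 253.5 = 64.2°, B = 106.5°; Δs = -31/2·(1 − cos(π·0.6028)) = -20.4200; s = 31.0000 − 20.4200 = 10.5800
θ=168°: R = R0 + s = 48 + 30.9723 = 78.9723
θ=317.7°: R = R0 + s = 48 + 10.5800 = 58.5800

θ=168°: 78.9723
θ=317.7°: 58.5800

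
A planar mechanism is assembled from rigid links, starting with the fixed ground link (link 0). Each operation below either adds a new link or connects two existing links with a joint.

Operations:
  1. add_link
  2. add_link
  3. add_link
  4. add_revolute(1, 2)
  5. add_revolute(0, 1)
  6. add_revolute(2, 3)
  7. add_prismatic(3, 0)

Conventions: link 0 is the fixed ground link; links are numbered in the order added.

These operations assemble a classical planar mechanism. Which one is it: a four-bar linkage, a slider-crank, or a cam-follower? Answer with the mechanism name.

links: 4 (incl. ground); joints: 3 revolute, 1 prismatic, 0 higher (cam) pair, forming one closed loop
4 links, 3 revolutes + 1 prismatic in one loop → slider-crank

slider-crank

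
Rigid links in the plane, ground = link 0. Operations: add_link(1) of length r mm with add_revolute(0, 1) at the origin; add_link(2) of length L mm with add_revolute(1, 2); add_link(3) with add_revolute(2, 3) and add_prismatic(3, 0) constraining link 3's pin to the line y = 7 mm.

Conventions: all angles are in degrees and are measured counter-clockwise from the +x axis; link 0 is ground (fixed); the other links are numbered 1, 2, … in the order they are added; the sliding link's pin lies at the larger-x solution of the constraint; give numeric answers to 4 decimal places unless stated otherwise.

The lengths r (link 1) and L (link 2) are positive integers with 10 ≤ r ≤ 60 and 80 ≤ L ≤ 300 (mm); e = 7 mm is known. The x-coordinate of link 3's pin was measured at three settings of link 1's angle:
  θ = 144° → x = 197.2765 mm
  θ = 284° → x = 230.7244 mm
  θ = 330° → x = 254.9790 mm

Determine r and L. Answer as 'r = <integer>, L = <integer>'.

constraint per measurement: (x − r cos θ)² + (r sin θ − e)² = L²
subtracting the θ₁ and θ₂ equations cancels the r² and L² terms:
r = (x₁² − x₂²) / (2[(x₁cos θ₁ + e sin θ₁) − (x₂cos θ₂ + e sin θ₂)]) = 34.9999 → r = 35
L² = (x₁ − r cos θ₁)² + (r sin θ₁ − e)² = 51076.0056 → L = 226.0000 → L = 226
check at θ₃=330°: x = 254.9790 (printed 254.9790) ✓

r = 35, L = 226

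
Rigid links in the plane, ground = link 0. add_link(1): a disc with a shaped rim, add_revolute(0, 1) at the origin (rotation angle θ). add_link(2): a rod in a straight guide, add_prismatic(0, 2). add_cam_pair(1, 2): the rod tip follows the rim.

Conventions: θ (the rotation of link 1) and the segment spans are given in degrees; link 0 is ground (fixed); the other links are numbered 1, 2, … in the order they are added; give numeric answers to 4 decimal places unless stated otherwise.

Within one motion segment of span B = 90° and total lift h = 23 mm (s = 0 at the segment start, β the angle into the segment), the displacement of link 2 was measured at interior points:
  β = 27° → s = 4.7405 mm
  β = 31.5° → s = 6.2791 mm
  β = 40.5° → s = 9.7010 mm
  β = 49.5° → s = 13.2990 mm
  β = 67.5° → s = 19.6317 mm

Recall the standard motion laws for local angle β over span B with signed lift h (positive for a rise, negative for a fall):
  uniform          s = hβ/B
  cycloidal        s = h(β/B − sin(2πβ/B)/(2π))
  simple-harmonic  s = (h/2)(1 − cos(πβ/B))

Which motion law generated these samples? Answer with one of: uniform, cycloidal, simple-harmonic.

candidates at β/B = r: uniform s = h·r (linear in β); cycloidal s = h·(r − sin(2πr)/(2π)); simple-harmonic s = (h/2)(1 − cos(πr))
β=27°: printed 4.7405 | uniform 6.9000, cycloidal 3.4186, simple-harmonic 4.7405
β=31.5°: printed 6.2791 | uniform 8.0500, cycloidal 5.0885, simple-harmonic 6.2791
β=40.5°: printed 9.7010 | uniform 10.3500, cycloidal 9.2188, simple-harmonic 9.7010
β=49.5°: printed 13.2990 | uniform 12.6500, cycloidal 13.7812, simple-harmonic 13.2990
β=67.5°: printed 19.6317 | uniform 17.2500, cycloidal 20.9106, simple-harmonic 19.6317
only one law matches every sample → simple-harmonic

simple-harmonic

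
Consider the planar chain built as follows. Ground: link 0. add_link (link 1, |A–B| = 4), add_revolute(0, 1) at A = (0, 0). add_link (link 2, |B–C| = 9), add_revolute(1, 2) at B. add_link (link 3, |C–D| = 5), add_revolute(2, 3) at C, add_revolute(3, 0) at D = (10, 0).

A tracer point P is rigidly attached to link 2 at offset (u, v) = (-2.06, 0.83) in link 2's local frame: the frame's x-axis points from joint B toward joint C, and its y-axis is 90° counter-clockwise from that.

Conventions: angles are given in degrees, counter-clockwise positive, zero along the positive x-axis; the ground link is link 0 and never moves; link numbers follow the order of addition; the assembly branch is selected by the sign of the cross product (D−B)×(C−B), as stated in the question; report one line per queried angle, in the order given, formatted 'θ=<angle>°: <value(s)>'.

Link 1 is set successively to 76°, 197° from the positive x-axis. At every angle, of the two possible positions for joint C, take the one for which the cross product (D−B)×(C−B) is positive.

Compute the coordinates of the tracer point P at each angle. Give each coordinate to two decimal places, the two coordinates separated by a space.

A=(0,0), D=(10.00,0)
θ=76°: B = A + 4.00·(cos76°, sin76°) = (0.9677, 3.8812)
θ=76°: |BD| = 9.8309
θ=76°: circle(B,9.00) ∩ circle(D,5.00): a=7.7636, h=4.5526
θ=76°:   candidates: C₊=(9.8980,4.9990) cross=44.756; C₋=(6.3033,-3.3667) cross=-44.756
θ=76°:   branch + wants cross > 0 → take C=(9.8980,4.9990) (cross=44.756)
θ=76°: ex = (C−B)/|BC| = (0.9923,0.1242); ey = (-0.1242,0.9923)
θ=76°: P = B + -2.06·ex + 0.83·ey = (-1.1794,4.4489)
θ=197°: B = A + 4.00·(cos197°, sin197°) = (-3.8252, -1.1695)
θ=197°: |BD| = 13.8746
θ=197°: circle(B,9.00) ∩ circle(D,5.00): a=8.9554, h=0.8951
θ=197°:   candidates: C₊=(5.0228,0.4773) cross=12.420; C₋=(5.1737,-1.3066) cross=-12.420
θ=197°:   branch + wants cross > 0 → take C=(5.0228,0.4773) (cross=12.420)
θ=197°: ex = (C−B)/|BC| = (0.9831,0.1830); ey = (-0.1830,0.9831)
θ=197°: P = B + -2.06·ex + 0.83·ey = (-6.0023,-0.7304)

θ=76°: -1.18 4.45
θ=197°: -6.00 -0.73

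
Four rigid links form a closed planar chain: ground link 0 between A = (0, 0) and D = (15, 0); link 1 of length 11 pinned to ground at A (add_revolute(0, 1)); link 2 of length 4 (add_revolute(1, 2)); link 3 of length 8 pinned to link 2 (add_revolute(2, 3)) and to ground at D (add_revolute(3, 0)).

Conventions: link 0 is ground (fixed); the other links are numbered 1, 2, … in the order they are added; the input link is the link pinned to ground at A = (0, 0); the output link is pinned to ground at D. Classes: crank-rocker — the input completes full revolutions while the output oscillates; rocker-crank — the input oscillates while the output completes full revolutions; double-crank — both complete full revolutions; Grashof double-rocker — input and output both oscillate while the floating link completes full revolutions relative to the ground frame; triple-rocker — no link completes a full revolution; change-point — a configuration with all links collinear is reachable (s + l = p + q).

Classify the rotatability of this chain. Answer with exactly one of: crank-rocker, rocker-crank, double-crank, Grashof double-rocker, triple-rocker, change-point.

lengths: ground=15, input=11, coupler=4, output=8
sorted: s=4 (shortest), l=15 (longest), p+q=19
s + l = 19 vs p + q = 19
s + l = p + q → change-point (collinear configuration reachable)

change-point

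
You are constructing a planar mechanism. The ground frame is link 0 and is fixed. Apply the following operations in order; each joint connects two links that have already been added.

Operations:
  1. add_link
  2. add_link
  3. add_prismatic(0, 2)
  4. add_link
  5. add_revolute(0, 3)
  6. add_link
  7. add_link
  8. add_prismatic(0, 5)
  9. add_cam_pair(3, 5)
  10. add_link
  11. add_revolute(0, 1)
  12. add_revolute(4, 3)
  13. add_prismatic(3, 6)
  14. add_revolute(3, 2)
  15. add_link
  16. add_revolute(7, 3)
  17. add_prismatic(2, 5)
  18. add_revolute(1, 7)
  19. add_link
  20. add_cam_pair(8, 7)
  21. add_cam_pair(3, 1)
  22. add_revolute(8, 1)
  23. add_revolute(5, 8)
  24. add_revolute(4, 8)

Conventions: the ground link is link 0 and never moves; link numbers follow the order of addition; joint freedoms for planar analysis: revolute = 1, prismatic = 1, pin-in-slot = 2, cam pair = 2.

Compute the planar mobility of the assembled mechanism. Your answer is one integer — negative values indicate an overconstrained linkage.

(L,J1,J2)=(1,0,0); link0 fixed
link1: (2,0,0)
link2: (3,0,0)
P 0-2 [J1]: (3,1,0)
link3: (4,1,0)
R 0-3 [J1]: (4,2,0)
link4: (5,2,0)
link5: (6,2,0)
P 0-5 [J1]: (6,3,0)
C 3-5 [J2]: (6,3,1)
link6: (7,3,1)
R 0-1 [J1]: (7,4,1)
R 4-3 [J1]: (7,5,1)
P 3-6 [J1]: (7,6,1)
R 3-2 [J1]: (7,7,1)
link7: (8,7,1)
R 7-3 [J1]: (8,8,1)
P 2-5 [J1]: (8,9,1)
R 1-7 [J1]: (8,10,1)
link8: (9,10,1)
C 8-7 [J2]: (9,10,2)
C 3-1 [J2]: (9,10,3)
R 8-1 [J1]: (9,11,3)
R 5-8 [J1]: (9,12,3)
R 4-8 [J1]: (9,13,3)
Grübler: 3·8 − 2·13 − 3 = -5

M = -5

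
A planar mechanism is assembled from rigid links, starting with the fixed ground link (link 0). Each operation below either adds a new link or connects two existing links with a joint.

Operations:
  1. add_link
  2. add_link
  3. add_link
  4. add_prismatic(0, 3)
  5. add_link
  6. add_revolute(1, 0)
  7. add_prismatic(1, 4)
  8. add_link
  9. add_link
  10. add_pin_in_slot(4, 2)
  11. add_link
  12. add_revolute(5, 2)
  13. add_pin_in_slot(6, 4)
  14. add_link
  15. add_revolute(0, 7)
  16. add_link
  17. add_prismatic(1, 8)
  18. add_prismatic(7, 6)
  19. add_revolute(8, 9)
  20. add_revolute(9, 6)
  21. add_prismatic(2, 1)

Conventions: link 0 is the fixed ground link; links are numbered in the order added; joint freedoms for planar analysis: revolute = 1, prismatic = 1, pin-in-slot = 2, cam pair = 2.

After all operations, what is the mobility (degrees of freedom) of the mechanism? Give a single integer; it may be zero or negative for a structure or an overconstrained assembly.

L=1 J1=0 J2=0
add link → L=2 J1=0 J2=0
add link → L=3 J1=0 J2=0
add link → L=4 J1=0 J2=0
P@0,3 dof=1 J1 → L=4 J1=1 J2=0
add link → L=5 J1=1 J2=0
R@1,0 dof=1 J1 → L=5 J1=2 J2=0
P@1,4 dof=1 J1 → L=5 J1=3 J2=0
add link → L=6 J1=3 J2=0
add link → L=7 J1=3 J2=0
PS@4,2 dof=2 J2 → L=7 J1=3 J2=1
add link → L=8 J1=3 J2=1
R@5,2 dof=1 J1 → L=8 J1=4 J2=1
PS@6,4 dof=2 J2 → L=8 J1=4 J2=2
add link → L=9 J1=4 J2=2
R@0,7 dof=1 J1 → L=9 J1=5 J2=2
add link → L=10 J1=5 J2=2
P@1,8 dof=1 J1 → L=10 J1=6 J2=2
P@7,6 dof=1 J1 → L=10 J1=7 J2=2
R@8,9 dof=1 J1 → L=10 J1=8 J2=2
R@9,6 dof=1 J1 → L=10 J1=9 J2=2
P@2,1 dof=1 J1 → L=10 J1=10 J2=2
M=3(L−1)−2J1−J2=3·9−2·10−2=5

M = 5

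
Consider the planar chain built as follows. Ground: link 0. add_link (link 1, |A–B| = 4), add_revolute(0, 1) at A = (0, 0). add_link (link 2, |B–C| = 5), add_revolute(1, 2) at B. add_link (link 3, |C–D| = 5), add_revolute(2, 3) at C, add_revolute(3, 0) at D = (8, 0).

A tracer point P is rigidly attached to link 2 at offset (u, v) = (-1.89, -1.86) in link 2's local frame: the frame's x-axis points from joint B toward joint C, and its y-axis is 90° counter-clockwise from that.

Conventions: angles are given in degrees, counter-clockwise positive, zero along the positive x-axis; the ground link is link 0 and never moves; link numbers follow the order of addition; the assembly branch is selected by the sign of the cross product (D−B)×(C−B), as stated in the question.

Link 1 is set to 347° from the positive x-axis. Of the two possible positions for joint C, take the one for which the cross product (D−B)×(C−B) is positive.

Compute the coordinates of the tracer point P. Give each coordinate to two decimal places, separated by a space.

A=(0,0), D=(8.00,0)
B = A + 4.00·(cos347°, sin347°) = (3.8975, -0.8998)
|BD| = 4.2000
circle(B,5.00) ∩ circle(D,5.00): a=2.1000, h=4.5376
  candidates: C₊=(4.9766,3.9824) cross=19.058; C₋=(6.9209,-4.8822) cross=-19.058
  branch + wants cross > 0 → take C=(4.9766,3.9824) (cross=19.058)
ex = (C−B)/|BC| = (0.2158,0.9764); ey = (-0.9764,0.2158)
P = B + -1.89·ex + -1.86·ey = (5.3057,-3.1467)

5.31 -3.15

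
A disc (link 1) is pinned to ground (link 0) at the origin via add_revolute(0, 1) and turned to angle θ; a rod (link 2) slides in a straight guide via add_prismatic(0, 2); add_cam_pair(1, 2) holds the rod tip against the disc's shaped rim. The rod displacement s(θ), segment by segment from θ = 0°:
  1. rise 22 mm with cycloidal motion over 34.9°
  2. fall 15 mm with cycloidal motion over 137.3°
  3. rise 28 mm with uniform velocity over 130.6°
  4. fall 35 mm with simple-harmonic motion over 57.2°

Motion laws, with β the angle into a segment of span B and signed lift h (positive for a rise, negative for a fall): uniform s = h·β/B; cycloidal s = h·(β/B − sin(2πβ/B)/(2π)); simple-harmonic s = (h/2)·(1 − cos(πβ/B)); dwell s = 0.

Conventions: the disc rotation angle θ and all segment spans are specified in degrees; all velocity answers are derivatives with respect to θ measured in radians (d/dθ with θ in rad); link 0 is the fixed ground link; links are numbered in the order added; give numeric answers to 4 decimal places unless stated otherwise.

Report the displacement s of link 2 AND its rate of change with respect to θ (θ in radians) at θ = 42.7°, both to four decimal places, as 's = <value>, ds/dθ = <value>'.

segment 1 (0° to 34.9°, cycloidal, h = 22) is passed completely: s = 0.0000 + (22) = 22.0000
θ = 42.7° falls in segment 2 (34.9° to 172.2°, cycloidal, h = -15): β = 42.7 − 34.9 = 7.8°, B = 137.3°; Δs = -15·(0.0568 − sin(2π·0.0568)/(2π)) = -0.0180; s = 22.0000 − 0.0180 = 21.9820
velocity in seg [34.9°–172.2°] (cycloidal), θ in radians: β = 7.8° = 0.1361 rad, B = 137.3° = 2.3963 rad; ds/dθ = (h/B)(1 − cos(2πβ/B)) = ((-15)/2.3963)(1 − cos(2π·0.0568)) = -0.394553 mm/rad

s = 21.9820, ds/dθ = -0.3946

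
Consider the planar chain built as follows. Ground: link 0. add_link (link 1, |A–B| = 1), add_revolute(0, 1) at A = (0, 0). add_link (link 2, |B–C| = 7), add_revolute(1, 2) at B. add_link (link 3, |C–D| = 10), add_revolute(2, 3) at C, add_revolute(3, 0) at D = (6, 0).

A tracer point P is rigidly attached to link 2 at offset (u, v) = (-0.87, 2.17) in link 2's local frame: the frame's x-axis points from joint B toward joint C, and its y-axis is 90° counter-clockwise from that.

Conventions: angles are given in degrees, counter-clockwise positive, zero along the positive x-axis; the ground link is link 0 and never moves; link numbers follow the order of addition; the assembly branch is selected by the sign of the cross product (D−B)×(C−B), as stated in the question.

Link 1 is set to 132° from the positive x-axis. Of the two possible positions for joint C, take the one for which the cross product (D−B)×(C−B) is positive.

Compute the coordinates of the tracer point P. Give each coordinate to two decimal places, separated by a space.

A=(0,0), D=(6.00,0)
B = A + 1.00·(cos132°, sin132°) = (-0.6691, 0.7431)
|BD| = 6.7104
circle(B,7.00) ∩ circle(D,10.00): a=-0.4449, h=6.9858
  candidates: C₊=(-0.3376,7.7353) cross=46.878; C₋=(-1.8849,-6.1505) cross=-46.878
  branch + wants cross > 0 → take C=(-0.3376,7.7353) (cross=46.878)
ex = (C−B)/|BC| = (0.0474,0.9989); ey = (-0.9989,0.0474)
P = B + -0.87·ex + 2.17·ey = (-2.8779,-0.0231)

-2.88 -0.02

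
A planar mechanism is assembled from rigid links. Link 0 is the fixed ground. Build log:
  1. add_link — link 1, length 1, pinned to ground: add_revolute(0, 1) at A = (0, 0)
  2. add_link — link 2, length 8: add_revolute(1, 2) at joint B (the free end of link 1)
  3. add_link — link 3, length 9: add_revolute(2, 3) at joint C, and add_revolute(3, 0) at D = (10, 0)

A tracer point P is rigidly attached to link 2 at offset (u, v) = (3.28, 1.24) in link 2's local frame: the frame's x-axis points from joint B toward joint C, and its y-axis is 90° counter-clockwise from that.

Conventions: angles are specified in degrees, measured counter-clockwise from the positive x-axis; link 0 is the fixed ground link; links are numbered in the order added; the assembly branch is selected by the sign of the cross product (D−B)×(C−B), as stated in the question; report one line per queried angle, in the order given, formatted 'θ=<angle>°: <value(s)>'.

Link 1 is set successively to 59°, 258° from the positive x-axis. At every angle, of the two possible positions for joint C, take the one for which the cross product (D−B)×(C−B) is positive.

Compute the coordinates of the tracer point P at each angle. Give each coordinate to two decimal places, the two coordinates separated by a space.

A=(0,0), D=(10.00,0)
θ=59°: B = A + 1.00·(cos59°, sin59°) = (0.5150, 0.8572)
θ=59°: |BD| = 9.5236
θ=59°: circle(B,8.00) ∩ circle(D,9.00): a=3.8693, h=7.0020
θ=59°:   candidates: C₊=(4.9988,7.4825) cross=66.685; C₋=(3.7384,-6.4647) cross=-66.685
θ=59°:   branch + wants cross > 0 → take C=(4.9988,7.4825) (cross=66.685)
θ=59°: ex = (C−B)/|BC| = (0.5605,0.8282); ey = (-0.8282,0.5605)
θ=59°: P = B + 3.28·ex + 1.24·ey = (1.3265,4.2686)
θ=258°: B = A + 1.00·(cos258°, sin258°) = (-0.2079, -0.9781)
θ=258°: |BD| = 10.2547
θ=258°: circle(B,8.00) ∩ circle(D,9.00): a=4.2984, h=6.7471
θ=258°:   candidates: C₊=(3.4274,6.1482) cross=69.189; C₋=(4.7145,-7.2845) cross=-69.189
θ=258°:   branch + wants cross > 0 → take C=(3.4274,6.1482) (cross=69.189)
θ=258°: ex = (C−B)/|BC| = (0.4544,0.8908); ey = (-0.8908,0.4544)
θ=258°: P = B + 3.28·ex + 1.24·ey = (0.1780,2.5071)

θ=59°: 1.33 4.27
θ=258°: 0.18 2.51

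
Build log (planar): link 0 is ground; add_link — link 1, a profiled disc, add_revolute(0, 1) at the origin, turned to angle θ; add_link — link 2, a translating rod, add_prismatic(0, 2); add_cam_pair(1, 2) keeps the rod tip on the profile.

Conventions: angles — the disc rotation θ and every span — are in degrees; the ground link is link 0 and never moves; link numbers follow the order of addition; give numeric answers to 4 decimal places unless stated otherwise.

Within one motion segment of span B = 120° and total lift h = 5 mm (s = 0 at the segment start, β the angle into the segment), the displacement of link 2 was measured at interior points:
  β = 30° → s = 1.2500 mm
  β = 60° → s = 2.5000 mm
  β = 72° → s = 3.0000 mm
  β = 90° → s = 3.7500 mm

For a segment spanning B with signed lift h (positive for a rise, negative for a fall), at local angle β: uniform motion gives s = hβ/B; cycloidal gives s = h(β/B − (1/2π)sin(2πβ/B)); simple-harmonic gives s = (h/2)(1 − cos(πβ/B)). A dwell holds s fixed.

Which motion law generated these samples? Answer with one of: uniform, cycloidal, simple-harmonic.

candidates at β/B = r: uniform s = h·r (linear in β); cycloidal s = h·(r − sin(2πr)/(2π)); simple-harmonic s = (h/2)(1 − cos(πr))
β=30°: printed 1.2500 | uniform 1.2500, cycloidal 0.4542, simple-harmonic 0.7322
β=60°: printed 2.5000 | uniform 2.5000, cycloidal 2.5000, simple-harmonic 2.5000
β=72°: printed 3.0000 | uniform 3.0000, cycloidal 3.4677, simple-harmonic 3.2725
β=90°: printed 3.7500 | uniform 3.7500, cycloidal 4.5458, simple-harmonic 4.2678
only one law matches every sample → uniform

uniform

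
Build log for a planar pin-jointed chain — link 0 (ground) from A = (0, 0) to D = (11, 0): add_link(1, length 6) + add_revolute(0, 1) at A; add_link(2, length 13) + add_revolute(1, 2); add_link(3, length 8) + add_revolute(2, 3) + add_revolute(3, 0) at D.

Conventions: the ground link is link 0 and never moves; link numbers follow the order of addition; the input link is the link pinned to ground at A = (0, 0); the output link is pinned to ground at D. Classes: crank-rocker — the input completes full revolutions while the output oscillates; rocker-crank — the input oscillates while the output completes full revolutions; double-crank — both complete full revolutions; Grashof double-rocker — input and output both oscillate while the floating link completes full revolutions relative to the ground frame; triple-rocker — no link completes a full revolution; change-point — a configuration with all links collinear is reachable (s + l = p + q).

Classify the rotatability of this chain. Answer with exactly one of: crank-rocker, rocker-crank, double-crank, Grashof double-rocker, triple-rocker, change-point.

lengths: ground=11, input=6, coupler=13, output=8
sorted: s=6 (shortest), l=13 (longest), p+q=19
s + l = 19 vs p + q = 19
s + l = p + q → change-point (collinear configuration reachable)

change-point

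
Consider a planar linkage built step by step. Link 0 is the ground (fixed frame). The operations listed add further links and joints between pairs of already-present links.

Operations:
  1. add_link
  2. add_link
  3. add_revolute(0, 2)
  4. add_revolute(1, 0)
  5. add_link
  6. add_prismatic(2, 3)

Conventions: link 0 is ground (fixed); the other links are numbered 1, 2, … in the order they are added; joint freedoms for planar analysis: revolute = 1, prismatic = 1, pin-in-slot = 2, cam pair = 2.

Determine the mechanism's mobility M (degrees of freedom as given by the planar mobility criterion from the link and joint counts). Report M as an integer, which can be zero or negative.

link 0 = ground. State L|J1|J2 = 1|0|0
+link1  2|0|0
+link2  3|0|0
R(0,2) f=1→J1  3|1|0
R(1,0) f=1→J1  3|2|0
+link3  4|2|0
P(2,3) f=1→J1  4|3|0
M = 3(4−1)−2·3−0 = 9−6−0 = 3

M = 3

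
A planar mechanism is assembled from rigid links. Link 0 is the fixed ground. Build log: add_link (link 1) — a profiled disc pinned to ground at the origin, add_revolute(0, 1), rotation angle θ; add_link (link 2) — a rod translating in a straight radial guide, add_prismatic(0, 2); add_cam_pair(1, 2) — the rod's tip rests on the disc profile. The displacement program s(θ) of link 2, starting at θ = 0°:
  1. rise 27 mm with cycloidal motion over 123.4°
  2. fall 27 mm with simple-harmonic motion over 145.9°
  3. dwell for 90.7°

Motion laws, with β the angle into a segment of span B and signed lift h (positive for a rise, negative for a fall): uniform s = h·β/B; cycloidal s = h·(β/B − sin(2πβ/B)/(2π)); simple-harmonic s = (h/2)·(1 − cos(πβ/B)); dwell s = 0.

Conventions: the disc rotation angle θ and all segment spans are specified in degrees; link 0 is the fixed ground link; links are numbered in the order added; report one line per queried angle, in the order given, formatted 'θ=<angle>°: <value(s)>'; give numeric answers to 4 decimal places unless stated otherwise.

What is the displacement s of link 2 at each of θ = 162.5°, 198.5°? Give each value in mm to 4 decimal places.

seg 1 [0°–123.4°] cycloidal, h=27: full span → s += 27 → s = 27.0000
seg 2 [123.4°–269.3°] simple-harmonic, h=-27: θ=162.5° here. β=39.1, B=145.9. -27/2·(1 − cos(π·0.2680)) = -4.5086 → s = 22.4914
seg 2 [123.4°–269.3°] simple-harmonic, h=-27: θ=198.5° here. β=75.1, B=145.9. -27/2·(1 − cos(π·0.5147)) = -14.1248 → s = 12.8752

θ=162.5°: 22.4914
θ=198.5°: 12.8752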